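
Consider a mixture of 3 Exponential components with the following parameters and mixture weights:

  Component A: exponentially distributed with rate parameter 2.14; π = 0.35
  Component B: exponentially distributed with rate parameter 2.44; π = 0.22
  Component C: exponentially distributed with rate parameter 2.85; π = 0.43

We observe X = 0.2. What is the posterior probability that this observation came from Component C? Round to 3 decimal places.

0.459

P(component k | x) = w_k·f_k(x) / marginal(x), where marginal(x) = Σ_j w_j·f_j(x).
Component likelihoods at x = 0.2:
  p_A = 2.14·e^(−2.14·0.2) = 2.14·e^(−0.4280) = 1.39488
  p_B = 2.44·e^(−2.44·0.2) = 2.44·e^(−0.4880) = 1.4978
  p_C = 2.85·e^(−2.85·0.2) = 2.85·e^(−0.5700) = 1.61175
Unnormalised posteriors:
  w_A·p_A = 0.35 × 1.39488 = 0.488207
  w_B·p_B = 0.22 × 1.4978 = 0.329516
  w_C·p_C = 0.43 × 1.61175 = 0.693051
Marginal: 0.488207 + 0.329516 + 0.693051 = 1.51077
P(Component C | x) ≈ 0.459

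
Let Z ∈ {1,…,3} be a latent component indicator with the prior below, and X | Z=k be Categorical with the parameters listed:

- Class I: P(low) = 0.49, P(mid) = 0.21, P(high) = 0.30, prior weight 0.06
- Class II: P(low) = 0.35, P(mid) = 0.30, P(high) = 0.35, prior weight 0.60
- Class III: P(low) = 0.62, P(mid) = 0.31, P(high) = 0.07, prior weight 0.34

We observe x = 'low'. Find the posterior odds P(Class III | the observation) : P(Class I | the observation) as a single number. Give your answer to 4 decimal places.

7.1701

The posterior odds equal the prior odds times the likelihood ratio: (P(Z=i)/P(Z=j))·(f_i(x)/f_j(x)).
Evaluate each component's likelihood at the observed value:
  L_I = P(low | comp) = 0.49
  L_II = P(low | comp) = 0.35
  L_III = P(low | comp) = 0.62
0.2108 / 0.0294 ≈ 7.1701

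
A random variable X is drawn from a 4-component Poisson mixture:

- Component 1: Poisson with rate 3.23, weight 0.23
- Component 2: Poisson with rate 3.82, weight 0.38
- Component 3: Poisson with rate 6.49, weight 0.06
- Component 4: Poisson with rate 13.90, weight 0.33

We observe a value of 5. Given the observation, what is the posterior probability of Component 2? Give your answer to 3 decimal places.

Apply Bayes' rule: the posterior for each component is proportional to its prior times its likelihood at x.
Component likelihoods at x = 5:
  f_1 = 0.115894
  f_2 = 0.148638
  f_3 = 0.145704
  f_4 = 0.00397374
Prior × likelihood for each component:
  π_1·f_1 = 0.23 × 0.115894 = 0.0266556
  π_2·f_2 = 0.38 × 0.148638 = 0.0564825
  π_3·f_3 = 0.06 × 0.145704 = 0.00874223
  π_4·f_4 = 0.33 × 0.00397374 = 0.00131133
Normaliser: 0.0266556 + 0.0564825 + 0.00874223 + 0.00131133 = 0.0931917
P(Component 2 | data) = 0.0564825 / 0.0931917 ≈ 0.606

0.606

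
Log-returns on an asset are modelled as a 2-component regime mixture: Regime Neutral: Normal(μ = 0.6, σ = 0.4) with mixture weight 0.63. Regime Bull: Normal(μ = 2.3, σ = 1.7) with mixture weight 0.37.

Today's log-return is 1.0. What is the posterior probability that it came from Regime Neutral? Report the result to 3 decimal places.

0.855

Posterior ∝ prior × likelihood, so P(k | x) ∝ π_k f_k(x); normalise over all components.
Evaluate each component's likelihood at the observed value:
  f_Neutral = (1/(0.4·√(2π)))·exp(−(1.0−0.6)²/(2·0.4²)) = 0.997356·exp(-0.50000) = 0.604927
  f_Bull = (1/(1.7·√(2π)))·exp(−(1.0−2.3)²/(2·1.7²)) = 0.234672·exp(-0.29239) = 0.175178
Prior × likelihood for each component:
  π_Neutral·f_Neutral = 0.63 × 0.604927 = 0.381104
  π_Bull·f_Bull = 0.37 × 0.175178 = 0.0648158
Marginal: 0.381104 + 0.0648158 = 0.44592
Responsibility of Regime Neutral: 0.381104 / 0.44592 ≈ 0.855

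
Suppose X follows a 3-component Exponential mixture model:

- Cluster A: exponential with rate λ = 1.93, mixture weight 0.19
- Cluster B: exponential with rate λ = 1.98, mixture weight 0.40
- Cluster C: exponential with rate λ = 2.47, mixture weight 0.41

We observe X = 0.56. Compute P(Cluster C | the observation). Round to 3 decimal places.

Posterior ∝ prior × likelihood, so P(k | x) ∝ w_k f_k(x); normalise over all components.
Evaluate each component's likelihood at the observed value:
  L_A = 0.654895
  L_B = 0.65331
  L_C = 0.619414
Weight by the priors:
  w_A·L_A = 0.19 × 0.654895 = 0.12443
  w_B·L_B = 0.40 × 0.65331 = 0.261324
  w_C·L_C = 0.41 × 0.619414 = 0.25396
Sum: 0.12443 + 0.261324 + 0.25396 = 0.639714
P(Cluster C | data) = 0.25396 / 0.639714 ≈ 0.397

0.397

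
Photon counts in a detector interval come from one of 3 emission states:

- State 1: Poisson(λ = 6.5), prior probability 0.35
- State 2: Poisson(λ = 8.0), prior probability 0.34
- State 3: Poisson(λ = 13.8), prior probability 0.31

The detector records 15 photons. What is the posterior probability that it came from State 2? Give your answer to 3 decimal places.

0.091

Apply Bayes' rule: the posterior for each component is proportional to its prior times its likelihood at x.
Poisson probabilities:
  f_1 = e^(−6.5)·6.5^15/15! = 0.00179592
  f_2 = e^(−8.0)·8.0^15/15! = 0.00902598
  f_3 = e^(−13.8)·13.8^15/15! = 0.0973695
Multiply by the mixture weights:
  π_1·f_1 = 0.35 × 0.00179592 = 0.000628571
  π_2·f_2 = 0.34 × 0.00902598 = 0.00306883
  π_3·f_3 = 0.31 × 0.0973695 = 0.0301845
Sum: 0.000628571 + 0.00306883 + 0.0301845 = 0.0338819
P(State 2 | x) = 0.00306883 / 0.0338819 ≈ 0.091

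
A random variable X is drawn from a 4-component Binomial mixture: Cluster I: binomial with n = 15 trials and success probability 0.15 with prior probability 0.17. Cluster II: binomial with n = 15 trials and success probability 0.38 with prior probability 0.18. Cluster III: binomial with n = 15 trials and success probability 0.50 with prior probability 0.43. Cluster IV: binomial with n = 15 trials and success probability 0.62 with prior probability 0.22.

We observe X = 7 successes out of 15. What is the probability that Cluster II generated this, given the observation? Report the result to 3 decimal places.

Posterior ∝ prior × likelihood, so P(k | x) ∝ w_k f_k(x); normalise over all components.
Component likelihoods at x = 7 successes out of 15:
  p_I = 0.00299598
  p_II = 0.160756
  p_III = 0.196381
  p_IV = 0.0985279
Multiply by the mixture weights:
  w_I·p_I = 0.17 × 0.00299598 = 0.000509316
  w_II·p_II = 0.18 × 0.160756 = 0.0289361
  w_III·p_III = 0.43 × 0.196381 = 0.0844437
  w_IV·p_IV = 0.22 × 0.0985279 = 0.0216761
Marginal: 0.000509316 + 0.0289361 + 0.0844437 + 0.0216761 = 0.135565
P(Cluster II | x) = 0.0289361 / 0.135565 ≈ 0.213

0.213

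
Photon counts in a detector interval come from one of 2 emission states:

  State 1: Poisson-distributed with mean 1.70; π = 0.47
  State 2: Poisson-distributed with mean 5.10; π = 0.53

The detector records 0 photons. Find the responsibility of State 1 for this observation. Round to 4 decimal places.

Apply Bayes' rule: the posterior for each component is proportional to its prior times its likelihood at x.
Component likelihoods at x = 0 photons:
  f_1 = e^(−1.70)·1.70^0/0! = 0.182684
  f_2 = e^(−5.10)·5.10^0/0! = 0.00609675
Multiply by the mixture weights:
  w_1·f_1 = 0.47 × 0.182684 = 0.0858613
  w_2·f_2 = 0.53 × 0.00609675 = 0.00323128
Denominator: 0.0858613 + 0.00323128 = 0.0890925
So the posterior for State 1 is 0.0858613 / 0.0890925 ≈ 0.9637.

0.9637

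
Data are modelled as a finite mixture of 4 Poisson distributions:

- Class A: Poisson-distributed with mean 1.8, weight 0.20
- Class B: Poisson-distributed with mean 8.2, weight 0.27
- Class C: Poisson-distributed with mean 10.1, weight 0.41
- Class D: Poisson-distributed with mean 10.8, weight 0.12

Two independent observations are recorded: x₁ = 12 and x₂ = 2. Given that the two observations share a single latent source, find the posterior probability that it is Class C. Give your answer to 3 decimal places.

Apply Bayes' rule: the posterior for each component is proportional to its prior times its likelihood at x.
Since both observations come from the same component, the likelihood for component k is f_k(x₁)·f_k(x₂).
  f_A = [3.99211e-07] × [0.267784] = 1.06903e-07
  f_B = [0.0529925] × [0.00923385] = 0.000489325
  f_C = [0.0966374] × [0.00209526] = 0.000202481
  f_D = [0.107243] × [0.0011897] = 0.000127587
Unnormalised posteriors:
  π_A·f_A = 0.20 × 1.06903e-07 = 2.13805e-08
  π_B·f_B = 0.27 × 0.000489325 = 0.000132118
  π_C·f_C = 0.41 × 0.000202481 = 8.30171e-05
  π_D·f_D = 0.12 × 0.000127587 = 1.53104e-05
Sum: 2.13805e-08 + 0.000132118 + 8.30171e-05 + 1.53104e-05 = 0.000230467
Responsibility of Class C: 8.30171e-05 / 0.000230467 ≈ 0.360

0.360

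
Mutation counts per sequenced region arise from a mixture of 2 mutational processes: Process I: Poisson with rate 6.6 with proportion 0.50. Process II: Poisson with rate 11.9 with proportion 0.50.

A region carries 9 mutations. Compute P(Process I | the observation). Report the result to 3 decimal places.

Apply Bayes' rule: the posterior for each component is proportional to its prior times its likelihood at x.
Evaluate each component's likelihood at the observed value:
  p_I = e^(−6.6)·6.6^9/9! = 0.0890818
  p_II = e^(−11.9)·11.9^9/9! = 0.0895479
Weight by the priors:
  P(Z=I)·p_I = 0.50 × 0.0890818 = 0.0445409
  P(Z=II)·p_II = 0.50 × 0.0895479 = 0.0447739
Evidence: 0.0445409 + 0.0447739 = 0.0893148
So the posterior for Process I is 0.0445409 / 0.0893148 ≈ 0.499.

0.499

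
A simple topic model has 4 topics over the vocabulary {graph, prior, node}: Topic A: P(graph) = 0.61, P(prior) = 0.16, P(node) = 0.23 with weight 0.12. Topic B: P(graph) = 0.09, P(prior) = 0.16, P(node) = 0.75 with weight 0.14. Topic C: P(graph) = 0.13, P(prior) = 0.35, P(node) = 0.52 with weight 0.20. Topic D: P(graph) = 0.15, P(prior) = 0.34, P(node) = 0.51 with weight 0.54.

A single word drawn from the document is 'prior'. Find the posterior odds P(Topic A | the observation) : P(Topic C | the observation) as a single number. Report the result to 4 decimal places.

0.2743

Since P(k|x) ∝ w_k f_k(x), the posterior odds are w_i f_i(x) / (w_j f_j(x)).
Component likelihoods at x = 'prior':
  L_A = 0.16
  L_B = 0.16
  L_C = 0.35
  L_D = 0.34
Odds = (0.12/0.20) × (0.16/0.35) = 0.6 × 0.457143 ≈ 0.2743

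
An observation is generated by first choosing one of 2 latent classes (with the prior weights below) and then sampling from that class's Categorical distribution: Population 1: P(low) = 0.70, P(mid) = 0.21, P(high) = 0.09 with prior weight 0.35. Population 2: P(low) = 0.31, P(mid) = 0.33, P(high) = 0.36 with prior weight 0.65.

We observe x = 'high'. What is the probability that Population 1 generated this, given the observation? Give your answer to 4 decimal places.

Apply Bayes' rule: the posterior for each component is proportional to its prior times its likelihood at x.
Categorical probabilities:
  p_1 = P(high | comp) = 0.09
  p_2 = P(high | comp) = 0.36
Weight by the priors:
  π_1·p_1 = 0.35 × 0.09 = 0.0315
  π_2·p_2 = 0.65 × 0.36 = 0.234
Denominator: 0.0315 + 0.234 = 0.2655
So the posterior for Population 1 is 0.0315 / 0.2655 ≈ 0.1186.

0.1186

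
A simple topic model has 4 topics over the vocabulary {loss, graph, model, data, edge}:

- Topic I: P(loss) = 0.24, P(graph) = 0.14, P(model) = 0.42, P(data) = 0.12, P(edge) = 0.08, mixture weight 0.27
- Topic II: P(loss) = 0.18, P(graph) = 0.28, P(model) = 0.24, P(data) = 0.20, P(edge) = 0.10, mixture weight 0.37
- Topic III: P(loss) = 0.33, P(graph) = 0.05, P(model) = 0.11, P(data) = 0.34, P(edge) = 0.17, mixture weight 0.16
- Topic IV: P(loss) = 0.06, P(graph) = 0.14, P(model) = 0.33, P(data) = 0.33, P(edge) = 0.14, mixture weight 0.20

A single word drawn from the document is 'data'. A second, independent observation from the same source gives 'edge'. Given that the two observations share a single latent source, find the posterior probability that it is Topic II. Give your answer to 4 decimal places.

0.2598

Posterior ∝ prior × likelihood, so P(k | x) ∝ π_k f_k(x); normalise over all components.
Since both observations come from the same component, the likelihood for component k is f_k(x₁)·f_k(x₂).
  f_I = [P(data | comp) = 0.12] × [0.08] = 0.0096
  f_II = [P(data | comp) = 0.20] × [0.1] = 0.02
  f_III = [P(data | comp) = 0.34] × [0.17] = 0.0578
  f_IV = [P(data | comp) = 0.33] × [0.14] = 0.0462
Prior × likelihood for each component:
  π_I·f_I = 0.27 × 0.0096 = 0.002592
  π_II·f_II = 0.37 × 0.02 = 0.0074
  π_III·f_III = 0.16 × 0.0578 = 0.009248
  π_IV·f_IV = 0.20 × 0.0462 = 0.00924
Denominator: 0.002592 + 0.0074 + 0.009248 + 0.00924 = 0.02848
P(Topic II | x) ≈ 0.2598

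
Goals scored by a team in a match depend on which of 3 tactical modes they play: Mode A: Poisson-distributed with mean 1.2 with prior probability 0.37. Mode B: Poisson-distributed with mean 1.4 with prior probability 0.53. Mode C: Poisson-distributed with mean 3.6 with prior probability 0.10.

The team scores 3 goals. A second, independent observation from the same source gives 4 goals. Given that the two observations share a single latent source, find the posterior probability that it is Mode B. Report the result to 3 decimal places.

0.325

By Bayes' theorem, P(k | x) = π_k f_k(x) / Σ_j π_j f_j(x).
Since both observations come from the same component, the likelihood for component k is f_k(x₁)·f_k(x₂).
  L_A = [e^(−1.2)·1.2^3/3! = 0.0867439] × [0.0260232] = 0.00225735
  L_B = [e^(−1.4)·1.4^3/3! = 0.112777] × [0.039472] = 0.00445153
  L_C = [e^(−3.6)·3.6^3/3! = 0.212469] × [0.191222] = 0.0406289
Multiply by the mixture weights:
  π_A·L_A = 0.37 × 0.00225735 = 0.000835221
  π_B·L_B = 0.53 × 0.00445153 = 0.00235931
  π_C·L_C = 0.10 × 0.0406289 = 0.00406289
Denominator: 0.000835221 + 0.00235931 + 0.00406289 = 0.00725742
P(Mode B | data) = 0.00235931 / 0.00725742 ≈ 0.325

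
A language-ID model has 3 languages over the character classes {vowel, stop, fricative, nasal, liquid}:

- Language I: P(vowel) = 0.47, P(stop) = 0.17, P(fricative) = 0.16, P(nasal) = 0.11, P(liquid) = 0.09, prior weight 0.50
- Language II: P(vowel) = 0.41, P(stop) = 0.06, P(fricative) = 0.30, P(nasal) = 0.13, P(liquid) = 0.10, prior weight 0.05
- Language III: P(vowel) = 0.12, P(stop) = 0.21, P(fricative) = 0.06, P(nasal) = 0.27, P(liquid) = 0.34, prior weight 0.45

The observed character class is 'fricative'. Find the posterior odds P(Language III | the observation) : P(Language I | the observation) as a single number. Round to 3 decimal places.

0.337

Since P(k|x) ∝ π_k f_k(x), the posterior odds are π_i f_i(x) / (π_j f_j(x)).
Evaluate each component's likelihood at the observed value:
  L_I = 0.16
  L_II = 0.3
  L_III = 0.06
Posterior odds = (π_III·L_III) / (π_I·L_I) = (0.45·0.06) / (0.50·0.16) = 0.027 / 0.08 ≈ 0.337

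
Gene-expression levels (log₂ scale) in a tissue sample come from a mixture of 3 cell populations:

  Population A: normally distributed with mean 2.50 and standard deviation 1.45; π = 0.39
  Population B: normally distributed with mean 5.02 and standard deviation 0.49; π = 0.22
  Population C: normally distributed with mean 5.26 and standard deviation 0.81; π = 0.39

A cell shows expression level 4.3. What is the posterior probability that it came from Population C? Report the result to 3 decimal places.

Apply Bayes' rule: the posterior for each component is proportional to its prior times its likelihood at x.
Component likelihoods at x = 4.3:
  L_A = (1/(1.45·√(2π)))·exp(−(4.3−2.50)²/(2·1.45²)) = 0.275133·exp(-0.77051) = 0.127325
  L_B = (1/(0.49·√(2π)))·exp(−(4.3−5.02)²/(2·0.49²)) = 0.814168·exp(-1.07955) = 0.276612
  L_C = (1/(0.81·√(2π)))·exp(−(4.3−5.26)²/(2·0.81²)) = 0.492521·exp(-0.70233) = 0.244009
Weight by the priors:
  w_A·L_A = 0.39 × 0.127325 = 0.0496567
  w_B·L_B = 0.22 × 0.276612 = 0.0608547
  w_C·L_C = 0.39 × 0.244009 = 0.0951636
Sum: 0.0496567 + 0.0608547 + 0.0951636 = 0.205675
So the posterior for Population C is 0.0951636 / 0.205675 ≈ 0.463.

0.463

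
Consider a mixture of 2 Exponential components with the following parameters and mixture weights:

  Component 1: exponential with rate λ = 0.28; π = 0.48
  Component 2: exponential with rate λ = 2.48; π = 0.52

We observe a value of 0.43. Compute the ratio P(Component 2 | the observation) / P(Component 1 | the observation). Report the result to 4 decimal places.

Since P(k|x) ∝ P(Z=k) f_k(x), the posterior odds are P(Z=i) f_i(x) / (P(Z=j) f_j(x)).
Component likelihoods at x = 0.43:
  p_1 = 0.248238
  p_2 = 0.853729
0.443939 / 0.119154 ≈ 3.7257

3.7257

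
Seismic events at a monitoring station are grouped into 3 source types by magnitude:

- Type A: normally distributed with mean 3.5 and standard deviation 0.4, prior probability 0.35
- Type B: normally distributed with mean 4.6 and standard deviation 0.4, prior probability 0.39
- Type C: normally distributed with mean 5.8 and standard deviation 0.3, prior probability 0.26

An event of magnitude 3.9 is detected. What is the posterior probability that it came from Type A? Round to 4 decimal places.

P(component k | x) = w_k·f_k(x) / marginal(x), where marginal(x) = Σ_j w_j·f_j(x).
Component likelihoods at x = 3.9:
  p_A = (1/(0.4·√(2π)))·exp(−(3.9−3.5)²/(2·0.4²)) = 0.997356·exp(-0.50000) = 0.604927
  p_B = (1/(0.4·√(2π)))·exp(−(3.9−4.6)²/(2·0.4²)) = 0.997356·exp(-1.53125) = 0.215693
  p_C = (1/(0.3·√(2π)))·exp(−(3.9−5.8)²/(2·0.3²)) = 1.329808·exp(-20.05556) = 2.59282e-09
Multiply by the mixture weights:
  w_A·p_A = 0.35 × 0.604927 = 0.211724
  w_B·p_B = 0.39 × 0.215693 = 0.0841204
  w_C·p_C = 0.26 × 2.59282e-09 = 6.74132e-10
Sum: 0.211724 + 0.0841204 + 6.74132e-10 = 0.295845
P(Type A | x) = 0.211724 / 0.295845 ≈ 0.7157

0.7157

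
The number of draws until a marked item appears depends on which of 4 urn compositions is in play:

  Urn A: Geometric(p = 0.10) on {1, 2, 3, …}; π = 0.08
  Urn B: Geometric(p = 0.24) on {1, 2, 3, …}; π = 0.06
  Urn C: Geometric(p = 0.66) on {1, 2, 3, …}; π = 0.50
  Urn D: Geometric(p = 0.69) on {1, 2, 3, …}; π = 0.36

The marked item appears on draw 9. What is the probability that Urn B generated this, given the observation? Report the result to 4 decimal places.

0.3126

P(component k | x) = w_k·f_k(x) / marginal(x), where marginal(x) = Σ_j w_j·f_j(x).
Evaluate each component's likelihood at the observed value:
  p_A = 0.10·(1−0.10)^8 = 0.10·0.430467 = 0.0430467
  p_B = 0.24·(1−0.24)^8 = 0.24·0.111303 = 0.0267128
  p_C = 0.66·(1−0.66)^8 = 0.66·0.000178579 = 0.000117862
  p_D = 0.69·(1−0.69)^8 = 0.69·8.52891e-05 = 5.88495e-05
Multiply by the mixture weights:
  w_A·p_A = 0.08 × 0.0430467 = 0.00344374
  w_B·p_B = 0.06 × 0.0267128 = 0.00160277
  w_C·p_C = 0.50 × 0.000117862 = 5.89312e-05
  w_D·p_D = 0.36 × 5.88495e-05 = 2.11858e-05
Normaliser: 0.00344374 + 0.00160277 + 5.89312e-05 + 2.11858e-05 = 0.00512662
P(Urn B | data) ≈ 0.3126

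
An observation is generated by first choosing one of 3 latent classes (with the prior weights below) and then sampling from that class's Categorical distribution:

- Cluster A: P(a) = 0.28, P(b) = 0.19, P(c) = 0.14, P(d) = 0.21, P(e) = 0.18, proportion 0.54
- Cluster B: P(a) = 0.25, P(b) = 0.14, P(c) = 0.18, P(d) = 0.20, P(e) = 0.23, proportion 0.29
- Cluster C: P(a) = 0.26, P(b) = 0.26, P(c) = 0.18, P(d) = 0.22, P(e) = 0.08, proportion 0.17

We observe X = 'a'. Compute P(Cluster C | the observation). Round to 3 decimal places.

Apply Bayes' rule: the posterior for each component is proportional to its prior times its likelihood at x.
Categorical probabilities:
  f_A = 0.28
  f_B = 0.25
  f_C = 0.26
Prior × likelihood for each component:
  π_A·f_A = 0.54 × 0.28 = 0.1512
  π_B·f_B = 0.29 × 0.25 = 0.0725
  π_C·f_C = 0.17 × 0.26 = 0.0442
Normaliser: 0.1512 + 0.0725 + 0.0442 = 0.2679
P(Cluster C | x) = 0.0442 / 0.2679 ≈ 0.165

0.165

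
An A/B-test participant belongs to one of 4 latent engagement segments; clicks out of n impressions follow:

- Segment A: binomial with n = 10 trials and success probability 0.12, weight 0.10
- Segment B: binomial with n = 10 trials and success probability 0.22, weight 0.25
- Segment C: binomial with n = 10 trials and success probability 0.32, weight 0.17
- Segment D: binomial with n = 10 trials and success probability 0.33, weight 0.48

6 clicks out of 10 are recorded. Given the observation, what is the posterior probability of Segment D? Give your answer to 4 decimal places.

0.7154

The responsibility of component k is w_k f_k(x) divided by Σ_j w_j f_j(x).
Binomial probabilities:
  p_A = C(10,6)·0.12^6·0.88^4 = 210·2.98598e-06·0.599695 = 0.000376043
  p_B = C(10,6)·0.22^6·0.78^4 = 210·0.00011338·0.370151 = 0.0088132
  p_C = C(10,6)·0.32^6·0.68^4 = 210·0.00107374·0.213814 = 0.048212
  p_D = C(10,6)·0.33^6·0.67^4 = 210·0.00129147·0.201511 = 0.0546515
Prior × likelihood for each component:
  w_A·p_A = 0.10 × 0.000376043 = 3.76043e-05
  w_B·p_B = 0.25 × 0.0088132 = 0.0022033
  w_C·p_C = 0.17 × 0.048212 = 0.00819603
  w_D·p_D = 0.48 × 0.0546515 = 0.0262327
Marginal: 3.76043e-05 + 0.0022033 + 0.00819603 + 0.0262327 = 0.0366697
P(Segment D | data) = 0.0262327 / 0.0366697 ≈ 0.7154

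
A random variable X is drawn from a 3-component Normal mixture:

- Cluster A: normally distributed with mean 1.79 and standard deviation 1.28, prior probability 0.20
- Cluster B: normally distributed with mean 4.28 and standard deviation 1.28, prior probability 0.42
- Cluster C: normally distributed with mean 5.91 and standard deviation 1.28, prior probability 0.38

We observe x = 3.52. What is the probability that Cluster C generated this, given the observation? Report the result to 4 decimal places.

P(component k | x) = P(Z=k)·f_k(x) / marginal(x), where marginal(x) = Σ_j P(Z=j)·f_j(x).
Evaluate each component's likelihood at the observed value:
  p_A = 0.125035
  p_B = 0.261305
  p_C = 0.0545306
Prior × likelihood for each component:
  P(Z=A)·p_A = 0.20 × 0.125035 = 0.0250071
  P(Z=B)·p_B = 0.42 × 0.261305 = 0.109748
  P(Z=C)·p_C = 0.38 × 0.0545306 = 0.0207216
Marginal: 0.0250071 + 0.109748 + 0.0207216 = 0.155477
P(Cluster C | 3.52) ≈ 0.1333

0.1333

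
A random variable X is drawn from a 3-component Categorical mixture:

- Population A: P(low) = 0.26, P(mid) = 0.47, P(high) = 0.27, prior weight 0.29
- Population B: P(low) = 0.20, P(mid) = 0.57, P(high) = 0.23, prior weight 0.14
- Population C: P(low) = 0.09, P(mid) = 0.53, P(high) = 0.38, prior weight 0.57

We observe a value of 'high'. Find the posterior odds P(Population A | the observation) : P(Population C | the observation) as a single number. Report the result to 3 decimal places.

0.361

Only the two components matter; the odds are (π_i f_i(x)) / (π_j f_j(x)).
Evaluate each component's likelihood at the observed value:
  p_A = 0.27
  p_B = 0.23
  p_C = 0.38
Odds = (0.29/0.57) × (0.27/0.38) = 0.508772 × 0.710526 ≈ 0.361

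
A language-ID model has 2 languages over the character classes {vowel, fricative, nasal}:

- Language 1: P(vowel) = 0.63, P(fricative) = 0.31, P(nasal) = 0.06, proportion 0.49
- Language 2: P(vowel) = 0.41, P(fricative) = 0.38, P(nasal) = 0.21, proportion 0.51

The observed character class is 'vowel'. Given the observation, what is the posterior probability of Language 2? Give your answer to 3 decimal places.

0.404

By Bayes' theorem, P(k | x) = P(Z=k) f_k(x) / Σ_j P(Z=j) f_j(x).
Categorical probabilities:
  L_1 = 0.63
  L_2 = 0.41
Multiply by the mixture weights:
  P(Z=1)·L_1 = 0.49 × 0.63 = 0.3087
  P(Z=2)·L_2 = 0.51 × 0.41 = 0.2091
Evidence: 0.3087 + 0.2091 = 0.5178
So the posterior for Language 2 is 0.2091 / 0.5178 ≈ 0.404.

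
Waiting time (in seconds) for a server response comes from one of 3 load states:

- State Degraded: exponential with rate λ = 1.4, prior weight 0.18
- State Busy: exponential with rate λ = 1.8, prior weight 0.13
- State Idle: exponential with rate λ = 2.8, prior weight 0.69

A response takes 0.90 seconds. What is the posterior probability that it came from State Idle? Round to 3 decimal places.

0.569

Apply Bayes' rule: the posterior for each component is proportional to its prior times its likelihood at x.
Component likelihoods at x = 0.90 seconds:
  L_Degraded = 1.4·e^(−1.4·0.90) = 1.4·e^(−1.2600) = 0.397116
  L_Busy = 1.8·e^(−1.8·0.90) = 1.8·e^(−1.6200) = 0.356218
  L_Idle = 2.8·e^(−2.8·0.90) = 2.8·e^(−2.5200) = 0.225287
Weight by the priors:
  P(Z=Degraded)·L_Degraded = 0.18 × 0.397116 = 0.0714808
  P(Z=Busy)·L_Busy = 0.13 × 0.356218 = 0.0463083
  P(Z=Idle)·L_Idle = 0.69 × 0.225287 = 0.155448
Normaliser: 0.0714808 + 0.0463083 + 0.155448 = 0.273237
P(State Idle | data) ≈ 0.569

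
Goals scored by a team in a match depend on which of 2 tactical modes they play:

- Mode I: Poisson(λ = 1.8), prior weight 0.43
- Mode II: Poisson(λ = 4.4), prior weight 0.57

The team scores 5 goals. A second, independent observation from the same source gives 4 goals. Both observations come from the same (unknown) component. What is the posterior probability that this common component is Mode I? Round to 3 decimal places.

Apply Bayes' rule: the posterior for each component is proportional to its prior times its likelihood at x.
Since both observations come from the same component, the likelihood for component k is f_k(x₁)·f_k(x₂).
  f_I = [0.0260286] × [0.0723017] = 0.00188191
  f_II = [0.168728] × [0.191736] = 0.0323512
Unnormalised posteriors:
  P(Z=I)·f_I = 0.43 × 0.00188191 = 0.000809223
  P(Z=II)·f_II = 0.57 × 0.0323512 = 0.0184402
Normaliser: 0.000809223 + 0.0184402 = 0.0192494
P(Mode I | x₁,x₂) ≈ 0.042

0.042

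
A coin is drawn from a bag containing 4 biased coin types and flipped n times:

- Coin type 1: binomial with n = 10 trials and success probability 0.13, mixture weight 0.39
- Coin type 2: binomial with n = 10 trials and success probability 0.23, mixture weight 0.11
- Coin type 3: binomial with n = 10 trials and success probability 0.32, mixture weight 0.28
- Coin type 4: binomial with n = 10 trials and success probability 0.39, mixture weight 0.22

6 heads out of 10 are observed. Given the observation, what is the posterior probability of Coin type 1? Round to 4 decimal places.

Apply Bayes' rule: the posterior for each component is proportional to its prior times its likelihood at x.
Component likelihoods at x = 6 heads out of 10:
  f_1 = 0.000580706
  f_2 = 0.0109282
  f_3 = 0.048212
  f_4 = 0.102312
Weight by the priors:
  π_1·f_1 = 0.39 × 0.000580706 = 0.000226475
  π_2·f_2 = 0.11 × 0.0109282 = 0.0012021
  π_3·f_3 = 0.28 × 0.048212 = 0.0134993
  π_4·f_4 = 0.22 × 0.102312 = 0.0225086
Evidence: 0.000226475 + 0.0012021 + 0.0134993 + 0.0225086 = 0.0374366
So the posterior for Coin type 1 is 0.000226475 / 0.0374366 ≈ 0.0060.

0.0060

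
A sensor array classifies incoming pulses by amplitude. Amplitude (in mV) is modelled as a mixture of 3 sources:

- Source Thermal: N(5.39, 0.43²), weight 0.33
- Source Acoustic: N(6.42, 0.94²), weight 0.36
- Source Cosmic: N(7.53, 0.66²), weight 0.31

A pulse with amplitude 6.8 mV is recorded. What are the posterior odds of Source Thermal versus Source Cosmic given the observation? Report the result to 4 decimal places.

0.0139

Since P(k|x) ∝ P(Z=k) f_k(x), the posterior odds are P(Z=i) f_i(x) / (P(Z=j) f_j(x)).
Evaluate each component's likelihood at the observed value:
  f_Thermal = (1/(0.43·√(2π)))·exp(−(6.8−5.39)²/(2·0.43²)) = 0.927773·exp(-5.37615) = 0.00429151
  f_Acoustic = (1/(0.94·√(2π)))·exp(−(6.8−6.42)²/(2·0.94²)) = 0.424407·exp(-0.08171) = 0.391107
  f_Cosmic = (1/(0.66·√(2π)))·exp(−(6.8−7.53)²/(2·0.66²)) = 0.604458·exp(-0.61169) = 0.32788
Posterior odds = (P(Z=Thermal)·f_Thermal) / (P(Z=Cosmic)·f_Cosmic) = (0.33·0.00429151) / (0.31·0.32788) = 0.0014162 / 0.101643 ≈ 0.0139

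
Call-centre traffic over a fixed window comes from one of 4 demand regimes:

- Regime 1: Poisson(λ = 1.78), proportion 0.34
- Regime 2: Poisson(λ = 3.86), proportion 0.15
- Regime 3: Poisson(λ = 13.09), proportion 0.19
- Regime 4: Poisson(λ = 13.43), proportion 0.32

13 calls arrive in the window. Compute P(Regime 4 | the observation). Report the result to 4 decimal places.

By Bayes' theorem, P(k | x) = P(Z=k) f_k(x) / Σ_j P(Z=j) f_j(x).
Poisson probabilities:
  p_1 = 4.87681e-08
  p_2 = 0.000142882
  p_3 = 0.109906
  p_4 = 0.109177
Unnormalised posteriors:
  P(Z=1)·p_1 = 0.34 × 4.87681e-08 = 1.65811e-08
  P(Z=2)·p_2 = 0.15 × 0.000142882 = 2.14323e-05
  P(Z=3)·p_3 = 0.19 × 0.109906 = 0.0208821
  P(Z=4)·p_4 = 0.32 × 0.109177 = 0.0349368
Denominator: 1.65811e-08 + 2.14323e-05 + 0.0208821 + 0.0349368 = 0.0558403
So the posterior for Regime 4 is 0.0349368 / 0.0558403 ≈ 0.6257.

0.6257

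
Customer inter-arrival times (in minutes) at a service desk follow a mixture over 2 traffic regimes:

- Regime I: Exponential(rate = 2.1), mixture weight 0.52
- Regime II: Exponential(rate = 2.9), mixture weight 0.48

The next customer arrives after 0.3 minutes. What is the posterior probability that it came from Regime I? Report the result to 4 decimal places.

Posterior ∝ prior × likelihood, so P(k | x) ∝ π_k f_k(x); normalise over all components.
Exponential densities:
  L_I = 1.11844
  L_II = 1.21496
Unnormalised posteriors:
  π_I·L_I = 0.52 × 1.11844 = 0.58159
  π_II·L_II = 0.48 × 1.21496 = 0.583181
Evidence: 0.58159 + 0.583181 = 1.16477
Responsibility of Regime I: 0.58159 / 1.16477 ≈ 0.4993

0.4993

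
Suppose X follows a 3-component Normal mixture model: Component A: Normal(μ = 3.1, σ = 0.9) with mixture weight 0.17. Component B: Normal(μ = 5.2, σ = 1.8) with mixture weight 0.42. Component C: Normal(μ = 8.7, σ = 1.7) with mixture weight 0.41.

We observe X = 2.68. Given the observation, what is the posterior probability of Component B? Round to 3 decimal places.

0.340

Posterior ∝ prior × likelihood, so P(k | x) ∝ π_k f_k(x); normalise over all components.
Evaluate each component's likelihood at the observed value:
  p_A = (1/(0.9·√(2π)))·exp(−(2.68−3.1)²/(2·0.9²)) = 0.443269·exp(-0.10889) = 0.397537
  p_B = (1/(1.8·√(2π)))·exp(−(2.68−5.2)²/(2·1.8²)) = 0.221635·exp(-0.98000) = 0.0831819
  p_C = (1/(1.7·√(2π)))·exp(−(2.68−8.7)²/(2·1.7²)) = 0.234672·exp(-6.26997) = 0.000444068
Unnormalised posteriors:
  π_A·p_A = 0.17 × 0.397537 = 0.0675813
  π_B·p_B = 0.42 × 0.0831819 = 0.0349364
  π_C·p_C = 0.41 × 0.000444068 = 0.000182068
Normaliser: 0.0675813 + 0.0349364 + 0.000182068 = 0.1027
Responsibility of Component B: 0.0349364 / 0.1027 ≈ 0.340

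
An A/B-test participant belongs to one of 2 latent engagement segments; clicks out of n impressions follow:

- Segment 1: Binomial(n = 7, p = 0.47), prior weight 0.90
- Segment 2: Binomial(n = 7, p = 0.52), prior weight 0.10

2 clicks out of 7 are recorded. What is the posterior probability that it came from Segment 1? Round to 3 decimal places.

Apply Bayes' rule: the posterior for each component is proportional to its prior times its likelihood at x.
Binomial probabilities:
  L_1 = 0.193997
  L_2 = 0.144688
Weight by the priors:
  π_1·L_1 = 0.90 × 0.193997 = 0.174597
  π_2·L_2 = 0.10 × 0.144688 = 0.0144688
Marginal: 0.174597 + 0.0144688 = 0.189066
So the posterior for Segment 1 is 0.174597 / 0.189066 ≈ 0.923.

0.923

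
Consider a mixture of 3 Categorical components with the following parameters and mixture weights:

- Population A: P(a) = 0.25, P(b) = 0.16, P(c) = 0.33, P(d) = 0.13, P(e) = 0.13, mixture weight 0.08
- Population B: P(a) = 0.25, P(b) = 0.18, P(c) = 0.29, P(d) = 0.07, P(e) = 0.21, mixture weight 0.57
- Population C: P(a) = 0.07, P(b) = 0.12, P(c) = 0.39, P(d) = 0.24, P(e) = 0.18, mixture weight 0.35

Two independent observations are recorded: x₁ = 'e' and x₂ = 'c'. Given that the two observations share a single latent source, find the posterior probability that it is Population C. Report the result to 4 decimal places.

The responsibility of component k is P(Z=k) f_k(x) divided by Σ_j P(Z=j) f_j(x).
Since both observations come from the same component, the likelihood for component k is f_k(x₁)·f_k(x₂).
  L_A = [0.13] × [0.33] = 0.0429
  L_B = [0.21] × [0.29] = 0.0609
  L_C = [0.18] × [0.39] = 0.0702
Prior × likelihood for each component:
  P(Z=A)·L_A = 0.08 × 0.0429 = 0.003432
  P(Z=B)·L_B = 0.57 × 0.0609 = 0.034713
  P(Z=C)·L_C = 0.35 × 0.0702 = 0.02457
Normaliser: 0.003432 + 0.034713 + 0.02457 = 0.062715
P(Population C | x₁,x₂) = 0.02457 / 0.062715 ≈ 0.3918

0.3918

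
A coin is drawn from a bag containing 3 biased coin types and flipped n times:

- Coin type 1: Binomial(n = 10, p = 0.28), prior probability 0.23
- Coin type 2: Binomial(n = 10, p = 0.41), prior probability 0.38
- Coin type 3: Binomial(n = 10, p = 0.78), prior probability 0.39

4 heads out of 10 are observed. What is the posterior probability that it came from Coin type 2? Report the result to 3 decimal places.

Posterior ∝ prior × likelihood, so P(k | x) ∝ π_k f_k(x); normalise over all components.
Component likelihoods at x = 4 heads out of 10:
  p_1 = 0.179823
  p_2 = 0.250303
  p_3 = 0.0088132
Weight by the priors:
  π_1·p_1 = 0.23 × 0.179823 = 0.0413594
  π_2·p_2 = 0.38 × 0.250303 = 0.0951153
  π_3·p_3 = 0.39 × 0.0088132 = 0.00343715
Sum: 0.0413594 + 0.0951153 + 0.00343715 = 0.139912
So the posterior for Coin type 2 is 0.0951153 / 0.139912 ≈ 0.680.

0.680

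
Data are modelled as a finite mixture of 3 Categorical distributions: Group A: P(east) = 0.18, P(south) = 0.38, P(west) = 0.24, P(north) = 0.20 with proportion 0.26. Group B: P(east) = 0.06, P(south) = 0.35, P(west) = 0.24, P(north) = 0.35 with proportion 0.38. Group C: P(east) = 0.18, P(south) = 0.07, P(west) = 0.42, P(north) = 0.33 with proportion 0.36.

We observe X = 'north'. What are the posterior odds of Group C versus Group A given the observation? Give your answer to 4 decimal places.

2.2846

Only the two components matter; the odds are (P(Z=i) f_i(x)) / (P(Z=j) f_j(x)).
Categorical probabilities:
  f_A = P(north | comp) = 0.20
  f_B = P(north | comp) = 0.35
  f_C = P(north | comp) = 0.33
0.1188 / 0.052 ≈ 2.2846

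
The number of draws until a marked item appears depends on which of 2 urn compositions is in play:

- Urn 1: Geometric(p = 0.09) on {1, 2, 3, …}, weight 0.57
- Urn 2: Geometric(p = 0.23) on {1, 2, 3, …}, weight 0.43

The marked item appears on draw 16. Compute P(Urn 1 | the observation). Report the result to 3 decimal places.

0.864

By Bayes' theorem, P(k | x) = w_k f_k(x) / Σ_j w_j f_j(x).
Evaluate each component's likelihood at the observed value:
  p_1 = 0.09·(1−0.09)^15 = 0.09·0.243008 = 0.0218707
  p_2 = 0.23·(1−0.23)^15 = 0.23·0.0198317 = 0.0045613
Unnormalised posteriors:
  w_1·p_1 = 0.57 × 0.0218707 = 0.0124663
  w_2·p_2 = 0.43 × 0.0045613 = 0.00196136
Evidence: 0.0124663 + 0.00196136 = 0.0144277
So the posterior for Urn 1 is 0.0124663 / 0.0144277 ≈ 0.864.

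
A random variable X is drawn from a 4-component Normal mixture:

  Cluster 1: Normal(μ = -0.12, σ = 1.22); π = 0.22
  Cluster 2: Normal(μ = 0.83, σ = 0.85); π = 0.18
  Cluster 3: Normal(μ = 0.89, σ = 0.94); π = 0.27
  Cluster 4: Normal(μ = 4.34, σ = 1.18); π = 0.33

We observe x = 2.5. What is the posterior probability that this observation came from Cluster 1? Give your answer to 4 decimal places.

0.0908

Apply Bayes' rule: the posterior for each component is proportional to its prior times its likelihood at x.
Evaluate each component's likelihood at the observed value:
  f_1 = (1/(1.22·√(2π)))·exp(−(2.5−-0.12)²/(2·1.22²)) = 0.327002·exp(-2.30597) = 0.0325898
  f_2 = (1/(0.85·√(2π)))·exp(−(2.5−0.83)²/(2·0.85²)) = 0.469344·exp(-1.93003) = 0.0681221
  f_3 = (1/(0.94·√(2π)))·exp(−(2.5−0.89)²/(2·0.94²)) = 0.424407·exp(-1.46678) = 0.0978963
  f_4 = (1/(1.18·√(2π)))·exp(−(2.5−4.34)²/(2·1.18²)) = 0.338087·exp(-1.21574) = 0.100239
Weight by the priors:
  w_1·f_1 = 0.22 × 0.0325898 = 0.00716976
  w_2·f_2 = 0.18 × 0.0681221 = 0.012262
  w_3·f_3 = 0.27 × 0.0978963 = 0.026432
  w_4·f_4 = 0.33 × 0.100239 = 0.0330789
Sum: 0.00716976 + 0.012262 + 0.026432 + 0.0330789 = 0.0789427
Responsibility of Cluster 1: 0.00716976 / 0.0789427 ≈ 0.0908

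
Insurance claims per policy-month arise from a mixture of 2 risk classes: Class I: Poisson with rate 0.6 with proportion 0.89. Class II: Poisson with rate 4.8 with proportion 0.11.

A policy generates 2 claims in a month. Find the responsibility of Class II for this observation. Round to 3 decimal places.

0.106

Apply Bayes' rule: the posterior for each component is proportional to its prior times its likelihood at x.
Poisson probabilities:
  p_I = e^(−0.6)·0.6^2/2! = 0.0987861
  p_II = e^(−4.8)·4.8^2/2! = 0.0948067
Weight by the priors:
  π_I·p_I = 0.89 × 0.0987861 = 0.0879196
  π_II·p_II = 0.11 × 0.0948067 = 0.0104287
Evidence: 0.0879196 + 0.0104287 = 0.0983484
Responsibility of Class II: 0.0104287 / 0.0983484 ≈ 0.106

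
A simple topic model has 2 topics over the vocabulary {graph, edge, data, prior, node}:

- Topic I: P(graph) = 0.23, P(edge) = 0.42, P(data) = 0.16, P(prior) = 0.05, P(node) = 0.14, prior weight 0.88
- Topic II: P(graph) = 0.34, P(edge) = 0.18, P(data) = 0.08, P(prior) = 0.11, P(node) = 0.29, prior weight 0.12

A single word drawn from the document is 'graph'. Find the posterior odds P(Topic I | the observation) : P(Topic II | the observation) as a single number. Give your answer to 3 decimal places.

The posterior odds equal the prior odds times the likelihood ratio: (π_i/π_j)·(f_i(x)/f_j(x)).
Categorical probabilities:
  L_I = 0.23
  L_II = 0.34
0.2024 / 0.0408 ≈ 4.961

4.961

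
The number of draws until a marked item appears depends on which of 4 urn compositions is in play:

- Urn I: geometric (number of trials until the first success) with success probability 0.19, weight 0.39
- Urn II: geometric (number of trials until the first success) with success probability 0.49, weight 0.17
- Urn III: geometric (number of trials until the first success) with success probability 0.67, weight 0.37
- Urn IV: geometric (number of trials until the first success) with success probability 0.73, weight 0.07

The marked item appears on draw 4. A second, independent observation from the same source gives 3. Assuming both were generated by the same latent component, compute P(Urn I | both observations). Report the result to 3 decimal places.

P(component k | x) = π_k·f_k(x) / marginal(x), where marginal(x) = Σ_j π_j·f_j(x).
Since both observations come from the same component, the likelihood for component k is f_k(x₁)·f_k(x₂).
  L_I = [0.19·(1−0.19)^3 = 0.19·0.531441 = 0.100974] × [0.124659] = 0.0125873
  L_II = [0.49·(1−0.49)^3 = 0.49·0.132651 = 0.064999] × [0.127449] = 0.00828406
  L_III = [0.67·(1−0.67)^3 = 0.67·0.035937 = 0.0240778] × [0.072963] = 0.00175679
  L_IV = [0.73·(1−0.73)^3 = 0.73·0.019683 = 0.0143686] × [0.053217] = 0.000764653
Prior × likelihood for each component:
  π_I·L_I = 0.39 × 0.0125873 = 0.00490904
  π_II·L_II = 0.17 × 0.00828406 = 0.00140829
  π_III·L_III = 0.37 × 0.00175679 = 0.000650011
  π_IV·L_IV = 0.07 × 0.000764653 = 5.35257e-05
Sum: 0.00490904 + 0.00140829 + 0.000650011 + 5.35257e-05 = 0.00702087
P(Urn I | x₁,x₂) = 0.00490904 / 0.00702087 ≈ 0.699

0.699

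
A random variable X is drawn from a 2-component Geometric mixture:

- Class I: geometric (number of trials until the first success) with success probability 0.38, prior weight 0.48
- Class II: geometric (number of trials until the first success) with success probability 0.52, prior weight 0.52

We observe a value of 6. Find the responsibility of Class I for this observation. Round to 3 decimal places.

0.708

Posterior ∝ prior × likelihood, so P(k | x) ∝ P(Z=k) f_k(x); normalise over all components.
Evaluate each component's likelihood at the observed value:
  f_I = 0.38·(1−0.38)^5 = 0.38·0.0916133 = 0.034813
  f_II = 0.52·(1−0.52)^5 = 0.52·0.0254804 = 0.0132498
Multiply by the mixture weights:
  P(Z=I)·f_I = 0.48 × 0.034813 = 0.0167103
  P(Z=II)·f_II = 0.52 × 0.0132498 = 0.0068899
Marginal: 0.0167103 + 0.0068899 = 0.0236002
P(Class I | 6) = 0.0167103 / 0.0236002 ≈ 0.708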